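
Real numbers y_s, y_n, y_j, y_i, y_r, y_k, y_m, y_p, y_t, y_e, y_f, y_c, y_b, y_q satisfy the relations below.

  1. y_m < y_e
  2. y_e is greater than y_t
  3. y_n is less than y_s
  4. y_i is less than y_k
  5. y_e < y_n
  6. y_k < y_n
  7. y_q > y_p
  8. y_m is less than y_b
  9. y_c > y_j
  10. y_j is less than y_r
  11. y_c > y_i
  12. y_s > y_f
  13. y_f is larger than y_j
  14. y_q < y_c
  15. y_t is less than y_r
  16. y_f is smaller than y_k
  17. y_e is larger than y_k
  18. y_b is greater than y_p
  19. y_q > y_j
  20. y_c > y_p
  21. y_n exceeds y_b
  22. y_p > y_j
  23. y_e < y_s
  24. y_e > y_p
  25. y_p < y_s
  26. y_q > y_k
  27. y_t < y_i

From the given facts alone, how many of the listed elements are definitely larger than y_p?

Directly above y_p: y_q, y_e, y_b, y_s, y_c.
One step further: y_n (6 so far).
Nothing else is reachable above y_p; 6 in all.

6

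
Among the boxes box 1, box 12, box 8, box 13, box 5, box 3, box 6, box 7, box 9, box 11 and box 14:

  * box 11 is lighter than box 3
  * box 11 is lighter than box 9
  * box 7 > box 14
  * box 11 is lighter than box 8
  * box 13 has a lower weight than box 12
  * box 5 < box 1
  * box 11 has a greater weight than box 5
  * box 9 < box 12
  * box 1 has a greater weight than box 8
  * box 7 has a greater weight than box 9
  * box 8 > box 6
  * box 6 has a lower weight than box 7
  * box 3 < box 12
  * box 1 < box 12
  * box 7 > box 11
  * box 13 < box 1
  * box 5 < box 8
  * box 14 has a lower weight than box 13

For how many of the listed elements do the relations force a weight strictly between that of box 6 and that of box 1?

Chaining upward from box 6 reaches: box 8, box 7, box 12.
Chaining downward from box 1 reaches: box 14, box 5, box 11, box 8, box 13.
Strictly between box 6 and box 1 are those in both lists: box 8 — 1 element.

1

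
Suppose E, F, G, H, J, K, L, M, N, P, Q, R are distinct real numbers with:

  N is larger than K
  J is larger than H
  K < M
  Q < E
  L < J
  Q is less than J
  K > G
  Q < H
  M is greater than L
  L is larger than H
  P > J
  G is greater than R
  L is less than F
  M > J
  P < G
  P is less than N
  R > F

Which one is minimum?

Q

Chaining upward from Q: directly above it, H, J, E; then L, P, M; then F, G, N; then R, K.
That covers every other element, and nothing is given below Q, so Q is the minimum.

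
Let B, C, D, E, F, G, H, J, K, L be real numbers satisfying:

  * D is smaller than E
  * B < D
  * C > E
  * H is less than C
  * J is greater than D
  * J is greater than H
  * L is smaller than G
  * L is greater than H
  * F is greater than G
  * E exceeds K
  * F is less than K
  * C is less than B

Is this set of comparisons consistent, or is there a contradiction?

We have D < E stated directly, yet also E < C < B < D by chaining the others — so E < D. Contradiction.

inconsistent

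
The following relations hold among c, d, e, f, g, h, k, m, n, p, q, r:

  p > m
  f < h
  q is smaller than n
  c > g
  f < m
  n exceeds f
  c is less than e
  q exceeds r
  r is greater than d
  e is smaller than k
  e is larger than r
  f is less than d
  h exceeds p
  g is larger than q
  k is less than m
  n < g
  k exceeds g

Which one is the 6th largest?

The consecutive relations fix a unique order: f < d < r < q < n < g < c < e < k < m < p < h.
Counting 6 from the largest end gives c.

c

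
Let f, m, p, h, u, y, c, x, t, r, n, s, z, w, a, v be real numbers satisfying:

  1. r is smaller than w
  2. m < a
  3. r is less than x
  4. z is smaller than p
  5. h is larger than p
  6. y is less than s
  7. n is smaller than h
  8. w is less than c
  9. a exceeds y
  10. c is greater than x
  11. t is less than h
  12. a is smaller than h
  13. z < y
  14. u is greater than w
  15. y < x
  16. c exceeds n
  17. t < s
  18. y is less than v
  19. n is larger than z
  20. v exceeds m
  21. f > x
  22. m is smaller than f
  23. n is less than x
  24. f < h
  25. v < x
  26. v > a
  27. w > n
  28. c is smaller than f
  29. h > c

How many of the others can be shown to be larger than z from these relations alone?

12

From z the given relations immediately reach y, n, p.
From those, a, v, w, x, c, s, h — 10 in total.
From those, u, f — 12 in total.
No other element is forced above z by the given relations, so the count is 12.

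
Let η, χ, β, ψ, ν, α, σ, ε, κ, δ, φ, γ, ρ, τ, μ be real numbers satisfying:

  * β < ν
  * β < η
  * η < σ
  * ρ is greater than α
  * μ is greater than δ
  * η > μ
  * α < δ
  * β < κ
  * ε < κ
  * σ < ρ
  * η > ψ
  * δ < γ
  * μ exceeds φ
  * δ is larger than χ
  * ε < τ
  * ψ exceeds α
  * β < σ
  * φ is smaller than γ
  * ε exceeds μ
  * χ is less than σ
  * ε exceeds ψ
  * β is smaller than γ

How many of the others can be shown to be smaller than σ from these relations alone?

8

The elements the relations force below σ are α, ψ, φ, χ, β, δ, μ, η — no chain reaches any other.
That is 8.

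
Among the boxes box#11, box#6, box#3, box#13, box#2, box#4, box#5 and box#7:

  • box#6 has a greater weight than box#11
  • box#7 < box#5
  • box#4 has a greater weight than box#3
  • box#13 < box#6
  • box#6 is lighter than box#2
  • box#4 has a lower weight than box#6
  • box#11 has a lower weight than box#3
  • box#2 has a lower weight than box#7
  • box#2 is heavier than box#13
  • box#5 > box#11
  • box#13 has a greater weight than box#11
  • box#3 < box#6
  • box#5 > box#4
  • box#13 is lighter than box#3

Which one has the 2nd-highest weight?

Chaining the given pairs: box#11 < box#13 < box#3 < box#4 < box#6 < box#2 < box#7 < box#5.
Counting 2 from the largest end gives box#7.

box#7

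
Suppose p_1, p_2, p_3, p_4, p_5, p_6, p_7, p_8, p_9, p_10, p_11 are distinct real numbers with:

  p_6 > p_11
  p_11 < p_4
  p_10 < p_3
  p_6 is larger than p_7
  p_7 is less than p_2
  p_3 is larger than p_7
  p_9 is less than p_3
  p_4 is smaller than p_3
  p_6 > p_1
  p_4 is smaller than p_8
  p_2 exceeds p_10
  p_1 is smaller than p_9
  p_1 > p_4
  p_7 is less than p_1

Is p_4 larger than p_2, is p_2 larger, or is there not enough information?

Following every chain through p_4: above p_4 we get p_1, p_9, p_6, p_8, p_3; below p_4 we get p_11.
p_2 is not reached, and no chain runs the other way from p_2 to p_4.
So the given relations leave the order of p_4 and p_2 undetermined.

undetermined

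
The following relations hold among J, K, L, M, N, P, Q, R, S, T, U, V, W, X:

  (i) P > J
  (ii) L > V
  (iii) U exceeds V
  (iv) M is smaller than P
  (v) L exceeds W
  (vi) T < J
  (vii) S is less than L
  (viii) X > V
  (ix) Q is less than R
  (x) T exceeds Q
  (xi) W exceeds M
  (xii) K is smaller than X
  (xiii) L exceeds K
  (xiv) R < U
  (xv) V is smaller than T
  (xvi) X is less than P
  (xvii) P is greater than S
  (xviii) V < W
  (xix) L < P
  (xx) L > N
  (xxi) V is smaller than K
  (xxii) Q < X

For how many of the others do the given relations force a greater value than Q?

Directly above Q: X, T, R.
One step further: J, U, P (6 so far).
No other element is forced above Q by the given relations, so the count is 6.

6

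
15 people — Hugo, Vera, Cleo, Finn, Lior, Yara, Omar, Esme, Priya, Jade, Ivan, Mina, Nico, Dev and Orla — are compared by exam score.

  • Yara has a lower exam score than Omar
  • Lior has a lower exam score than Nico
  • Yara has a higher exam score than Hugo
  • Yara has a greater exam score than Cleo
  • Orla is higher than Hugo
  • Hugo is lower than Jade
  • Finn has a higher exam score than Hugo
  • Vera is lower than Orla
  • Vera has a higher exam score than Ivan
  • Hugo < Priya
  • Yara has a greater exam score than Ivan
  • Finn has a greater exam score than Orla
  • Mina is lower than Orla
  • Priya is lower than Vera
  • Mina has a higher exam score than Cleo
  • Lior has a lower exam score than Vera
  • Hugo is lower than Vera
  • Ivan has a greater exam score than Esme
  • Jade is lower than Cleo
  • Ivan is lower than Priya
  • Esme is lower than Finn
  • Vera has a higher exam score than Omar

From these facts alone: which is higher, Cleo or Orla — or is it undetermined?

Orla

Link the given pairs in sequence: Cleo < Yara; Yara < Omar; Omar < Vera; Vera < Orla.
Together: Cleo < Yara < Omar < Vera < Orla.
So Orla is higher.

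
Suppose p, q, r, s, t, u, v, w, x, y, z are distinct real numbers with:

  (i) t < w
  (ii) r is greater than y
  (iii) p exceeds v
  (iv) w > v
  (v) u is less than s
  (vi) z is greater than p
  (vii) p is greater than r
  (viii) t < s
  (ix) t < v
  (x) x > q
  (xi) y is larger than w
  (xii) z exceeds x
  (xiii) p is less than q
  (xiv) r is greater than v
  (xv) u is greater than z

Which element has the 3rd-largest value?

z

The consecutive relations fix a unique order: t < v < w < y < r < p < q < x < z < u < s.
Counting 3 from the largest end gives z.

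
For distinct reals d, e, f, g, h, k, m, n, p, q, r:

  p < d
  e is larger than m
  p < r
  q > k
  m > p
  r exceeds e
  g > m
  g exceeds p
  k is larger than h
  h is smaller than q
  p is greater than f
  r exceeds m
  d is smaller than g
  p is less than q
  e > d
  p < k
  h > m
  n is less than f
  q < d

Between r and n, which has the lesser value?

n < f and f < p give n < p.
Then p < m extends the chain to m.
With m < h: n < f < p < m < h.
With h < k: n < f < p < m < h < k.
With k < q: n < f < p < m < h < k < q.
With q < d: n < f < p < m < h < k < q < d.
With d < e: n < f < p < m < h < k < q < d < e.
With e < r: n < f < p < m < h < k < q < d < e < r.
So n < r; n is the smaller of the two.

n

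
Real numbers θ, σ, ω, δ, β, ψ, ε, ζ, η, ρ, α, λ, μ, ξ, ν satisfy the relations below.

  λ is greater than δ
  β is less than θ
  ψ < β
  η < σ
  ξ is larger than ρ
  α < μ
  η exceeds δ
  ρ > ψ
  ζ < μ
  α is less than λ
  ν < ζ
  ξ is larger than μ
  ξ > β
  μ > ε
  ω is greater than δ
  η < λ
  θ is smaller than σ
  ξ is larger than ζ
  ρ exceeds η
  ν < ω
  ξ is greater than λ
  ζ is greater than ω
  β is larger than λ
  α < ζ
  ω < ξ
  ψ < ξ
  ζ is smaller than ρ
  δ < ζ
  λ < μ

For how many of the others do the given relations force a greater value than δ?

10

From δ the given relations immediately reach η, ω, ζ, λ.
From those, β, μ, ρ, ξ, σ — 9 in total.
From those, θ — 10 in total.
No other element is forced above δ by the given relations, so the count is 10.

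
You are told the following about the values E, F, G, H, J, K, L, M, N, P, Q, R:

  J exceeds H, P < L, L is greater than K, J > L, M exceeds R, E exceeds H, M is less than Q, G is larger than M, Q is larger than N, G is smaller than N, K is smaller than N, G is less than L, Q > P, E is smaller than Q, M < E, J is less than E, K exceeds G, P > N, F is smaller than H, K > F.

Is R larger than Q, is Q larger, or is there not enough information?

Link the given pairs in sequence: R < M; M < G; G < K; K < N; N < P; P < L; L < J; J < E; E < Q.
Together: R < M < G < K < N < P < L < J < E < Q.
So Q is larger.

Q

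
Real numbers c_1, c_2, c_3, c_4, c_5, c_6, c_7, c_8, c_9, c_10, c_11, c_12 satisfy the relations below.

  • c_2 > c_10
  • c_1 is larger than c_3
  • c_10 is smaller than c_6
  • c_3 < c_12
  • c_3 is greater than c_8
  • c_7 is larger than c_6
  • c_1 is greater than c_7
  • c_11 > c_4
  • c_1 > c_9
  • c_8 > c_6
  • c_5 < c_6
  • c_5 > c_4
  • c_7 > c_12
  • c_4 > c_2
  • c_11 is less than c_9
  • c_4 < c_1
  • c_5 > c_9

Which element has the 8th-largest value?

c_9

Piecing the relations together gives one ordering: c_10 < c_2 < c_4 < c_11 < c_9 < c_5 < c_6 < c_8 < c_3 < c_12 < c_7 < c_1.
The 8th largest is c_9.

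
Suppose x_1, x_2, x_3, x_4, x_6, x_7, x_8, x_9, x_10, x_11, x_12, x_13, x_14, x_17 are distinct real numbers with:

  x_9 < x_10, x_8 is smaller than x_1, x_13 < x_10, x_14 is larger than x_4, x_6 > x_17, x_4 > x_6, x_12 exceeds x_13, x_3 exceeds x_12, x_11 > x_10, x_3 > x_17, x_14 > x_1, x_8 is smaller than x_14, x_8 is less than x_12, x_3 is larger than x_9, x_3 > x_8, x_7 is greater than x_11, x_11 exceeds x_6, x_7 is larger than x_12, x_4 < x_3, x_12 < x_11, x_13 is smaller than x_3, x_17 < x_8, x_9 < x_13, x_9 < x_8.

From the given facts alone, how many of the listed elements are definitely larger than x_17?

9

Directly above x_17: x_8, x_6, x_3.
One step further: x_12, x_1, x_4, x_14, x_11 (8 so far).
One step further: x_7 (9 so far).
Nothing else is reachable above x_17; 9 in all.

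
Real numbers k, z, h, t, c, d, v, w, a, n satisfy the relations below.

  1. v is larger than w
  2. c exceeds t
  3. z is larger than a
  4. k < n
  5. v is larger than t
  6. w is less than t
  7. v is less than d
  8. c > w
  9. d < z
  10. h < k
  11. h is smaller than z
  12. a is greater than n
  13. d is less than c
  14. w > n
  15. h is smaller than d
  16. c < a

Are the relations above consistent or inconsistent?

consistent

Every relation is compatible with h < k < n < w < t < v < d < c < a < z; the set is consistent.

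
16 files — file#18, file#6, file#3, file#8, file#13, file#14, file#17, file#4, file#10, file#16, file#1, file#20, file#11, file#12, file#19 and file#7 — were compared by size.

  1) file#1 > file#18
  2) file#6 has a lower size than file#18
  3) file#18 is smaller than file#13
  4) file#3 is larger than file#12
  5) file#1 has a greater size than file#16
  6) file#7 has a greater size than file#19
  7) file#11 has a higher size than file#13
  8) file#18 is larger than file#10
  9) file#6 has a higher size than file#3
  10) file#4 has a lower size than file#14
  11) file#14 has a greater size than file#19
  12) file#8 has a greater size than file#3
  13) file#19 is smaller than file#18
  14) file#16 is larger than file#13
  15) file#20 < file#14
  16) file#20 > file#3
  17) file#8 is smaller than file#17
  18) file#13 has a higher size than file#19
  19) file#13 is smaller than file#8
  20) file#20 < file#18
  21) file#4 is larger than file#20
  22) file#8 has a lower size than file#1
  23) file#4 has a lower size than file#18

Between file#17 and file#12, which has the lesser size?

file#12

Following the relations from file#12: file#12 < file#3 < file#6 < file#18 < file#13 < file#8 < file#17.
So file#12 < file#17; file#12 is the smaller of the two.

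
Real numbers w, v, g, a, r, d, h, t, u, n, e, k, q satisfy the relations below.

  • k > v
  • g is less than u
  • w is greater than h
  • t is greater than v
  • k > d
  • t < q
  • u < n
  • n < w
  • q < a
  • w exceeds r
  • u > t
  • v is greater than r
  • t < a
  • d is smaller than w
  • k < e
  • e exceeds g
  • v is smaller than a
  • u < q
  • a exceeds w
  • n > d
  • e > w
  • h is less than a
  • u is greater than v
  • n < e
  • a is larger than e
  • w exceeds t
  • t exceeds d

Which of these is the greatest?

a

Chaining downward from a: directly below it, v, h, t, w, e, q; then r, g, d, k, u, n.
That covers every other element, and nothing is given above a, so a is the greatest.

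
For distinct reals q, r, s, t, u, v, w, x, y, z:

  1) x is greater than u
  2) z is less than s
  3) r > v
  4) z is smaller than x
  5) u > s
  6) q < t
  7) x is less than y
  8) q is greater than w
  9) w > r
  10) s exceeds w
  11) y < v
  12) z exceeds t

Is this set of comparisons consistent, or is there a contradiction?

We have x < y stated directly, yet also y < v < r < w < q < t < z < s < u < x by chaining the others — so y < x. Contradiction.

inconsistent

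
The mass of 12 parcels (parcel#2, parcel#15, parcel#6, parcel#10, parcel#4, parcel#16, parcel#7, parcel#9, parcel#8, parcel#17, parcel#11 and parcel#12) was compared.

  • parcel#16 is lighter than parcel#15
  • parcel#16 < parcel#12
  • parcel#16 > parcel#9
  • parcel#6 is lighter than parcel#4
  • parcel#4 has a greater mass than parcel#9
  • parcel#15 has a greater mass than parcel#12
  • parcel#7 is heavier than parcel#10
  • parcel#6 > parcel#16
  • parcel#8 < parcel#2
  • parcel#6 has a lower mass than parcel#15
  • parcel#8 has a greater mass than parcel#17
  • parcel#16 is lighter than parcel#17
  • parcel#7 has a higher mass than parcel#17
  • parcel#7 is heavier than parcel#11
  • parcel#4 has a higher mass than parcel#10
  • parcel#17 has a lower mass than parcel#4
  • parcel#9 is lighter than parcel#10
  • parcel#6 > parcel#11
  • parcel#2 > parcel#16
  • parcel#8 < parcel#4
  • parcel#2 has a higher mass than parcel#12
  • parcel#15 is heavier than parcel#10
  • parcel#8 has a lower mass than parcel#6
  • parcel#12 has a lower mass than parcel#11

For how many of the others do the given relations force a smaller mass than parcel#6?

From parcel#6 the given relations immediately reach parcel#16, parcel#11, parcel#8.
From those, parcel#9, parcel#17, parcel#12 — 6 in total.
Nothing else is reachable below parcel#6; 6 in all.

6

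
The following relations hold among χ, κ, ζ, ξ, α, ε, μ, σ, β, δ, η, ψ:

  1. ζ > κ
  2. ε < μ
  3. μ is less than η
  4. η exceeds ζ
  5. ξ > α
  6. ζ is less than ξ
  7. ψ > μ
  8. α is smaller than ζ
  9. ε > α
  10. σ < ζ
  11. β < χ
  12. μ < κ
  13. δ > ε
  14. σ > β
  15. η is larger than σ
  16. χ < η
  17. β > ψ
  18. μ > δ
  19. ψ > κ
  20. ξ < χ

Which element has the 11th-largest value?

ε

Piecing the relations together gives one ordering: α < ε < δ < μ < κ < ψ < β < σ < ζ < ξ < χ < η.
The 11th largest is ε.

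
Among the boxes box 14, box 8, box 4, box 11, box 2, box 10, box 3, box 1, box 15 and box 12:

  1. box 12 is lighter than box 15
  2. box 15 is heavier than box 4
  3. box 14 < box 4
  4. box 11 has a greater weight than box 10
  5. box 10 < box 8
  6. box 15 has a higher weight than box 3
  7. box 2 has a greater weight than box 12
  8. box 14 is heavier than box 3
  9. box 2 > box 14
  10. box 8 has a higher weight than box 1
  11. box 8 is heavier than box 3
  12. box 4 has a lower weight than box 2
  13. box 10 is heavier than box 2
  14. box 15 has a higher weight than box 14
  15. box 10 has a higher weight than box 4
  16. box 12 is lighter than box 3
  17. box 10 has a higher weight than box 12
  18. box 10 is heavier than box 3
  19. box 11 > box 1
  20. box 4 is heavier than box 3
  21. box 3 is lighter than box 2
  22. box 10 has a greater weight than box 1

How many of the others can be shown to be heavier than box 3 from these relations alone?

From box 3 the given relations immediately reach box 14, box 4, box 15, box 2, box 10, box 8.
From those, box 11 — 7 in total.
Nothing else is reachable above box 3; 7 in all.

7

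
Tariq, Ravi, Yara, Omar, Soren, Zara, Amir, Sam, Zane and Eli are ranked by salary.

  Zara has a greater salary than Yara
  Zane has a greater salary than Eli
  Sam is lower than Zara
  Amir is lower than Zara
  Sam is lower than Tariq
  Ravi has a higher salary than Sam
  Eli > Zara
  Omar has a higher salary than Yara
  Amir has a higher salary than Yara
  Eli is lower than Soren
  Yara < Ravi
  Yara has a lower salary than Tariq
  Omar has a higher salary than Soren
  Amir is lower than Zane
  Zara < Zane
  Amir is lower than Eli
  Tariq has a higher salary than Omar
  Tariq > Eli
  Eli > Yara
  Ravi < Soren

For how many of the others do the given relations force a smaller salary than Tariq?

From Tariq the given relations immediately reach Yara, Sam, Eli, Omar.
From those, Amir, Zara, Soren — 7 in total.
From those, Ravi — 8 in total.
Nothing else is reachable below Tariq; 8 in all.

8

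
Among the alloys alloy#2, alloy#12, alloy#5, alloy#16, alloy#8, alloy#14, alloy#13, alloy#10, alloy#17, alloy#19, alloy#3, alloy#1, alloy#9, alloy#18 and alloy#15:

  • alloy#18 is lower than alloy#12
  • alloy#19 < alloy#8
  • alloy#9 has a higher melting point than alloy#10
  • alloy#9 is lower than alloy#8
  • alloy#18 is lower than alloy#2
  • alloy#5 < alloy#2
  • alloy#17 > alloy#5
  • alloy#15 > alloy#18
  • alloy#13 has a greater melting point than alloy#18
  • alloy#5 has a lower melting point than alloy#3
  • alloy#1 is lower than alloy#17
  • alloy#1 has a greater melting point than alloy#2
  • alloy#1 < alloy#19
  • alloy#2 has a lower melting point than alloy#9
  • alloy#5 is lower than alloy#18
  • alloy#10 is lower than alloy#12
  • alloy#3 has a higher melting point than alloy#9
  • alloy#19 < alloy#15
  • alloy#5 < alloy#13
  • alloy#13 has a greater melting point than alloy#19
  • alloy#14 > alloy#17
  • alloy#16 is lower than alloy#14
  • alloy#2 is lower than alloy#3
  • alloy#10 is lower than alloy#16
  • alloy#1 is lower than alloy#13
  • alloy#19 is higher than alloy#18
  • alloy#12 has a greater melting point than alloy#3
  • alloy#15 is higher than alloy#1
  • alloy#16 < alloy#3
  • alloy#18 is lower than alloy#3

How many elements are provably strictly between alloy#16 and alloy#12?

1

Chaining upward from alloy#16 reaches: alloy#3, alloy#14.
Chaining downward from alloy#12 reaches: alloy#5, alloy#18, alloy#2, alloy#10, alloy#9, alloy#3.
Strictly between alloy#16 and alloy#12 are those in both lists: alloy#3 — 1 element.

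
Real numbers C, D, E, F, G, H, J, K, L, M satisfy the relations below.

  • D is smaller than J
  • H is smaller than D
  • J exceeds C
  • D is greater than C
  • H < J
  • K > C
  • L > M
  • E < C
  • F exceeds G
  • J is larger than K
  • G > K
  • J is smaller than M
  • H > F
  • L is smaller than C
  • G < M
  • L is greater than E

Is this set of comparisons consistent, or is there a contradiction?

inconsistent

We have L < C stated directly, yet also C < K < G < F < H < D < J < M < L by chaining the others — so C < L. Contradiction.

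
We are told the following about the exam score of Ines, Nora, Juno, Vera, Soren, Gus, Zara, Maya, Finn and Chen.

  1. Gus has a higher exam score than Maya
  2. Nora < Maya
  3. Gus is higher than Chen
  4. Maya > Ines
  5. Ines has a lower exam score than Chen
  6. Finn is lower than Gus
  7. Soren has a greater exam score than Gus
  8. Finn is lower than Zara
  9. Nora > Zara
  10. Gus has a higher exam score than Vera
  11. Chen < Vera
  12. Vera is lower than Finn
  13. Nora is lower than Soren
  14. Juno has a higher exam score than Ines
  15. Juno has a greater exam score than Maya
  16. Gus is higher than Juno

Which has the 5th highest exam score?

The consecutive relations fix a unique order: Ines < Chen < Vera < Finn < Zara < Nora < Maya < Juno < Gus < Soren.
Counting 5 from the largest end gives Nora.

Nora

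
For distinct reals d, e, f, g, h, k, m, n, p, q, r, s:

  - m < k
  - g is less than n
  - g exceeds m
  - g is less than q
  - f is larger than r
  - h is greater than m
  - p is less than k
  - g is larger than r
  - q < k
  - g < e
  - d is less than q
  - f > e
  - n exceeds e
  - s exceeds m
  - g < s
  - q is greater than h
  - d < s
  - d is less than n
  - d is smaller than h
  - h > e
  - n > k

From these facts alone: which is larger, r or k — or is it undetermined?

k

r < g and g < e give r < e.
Then e < h extends the chain to h.
With h < q: r < g < e < h < q.
Then q < k extends the chain to k.
So k is larger.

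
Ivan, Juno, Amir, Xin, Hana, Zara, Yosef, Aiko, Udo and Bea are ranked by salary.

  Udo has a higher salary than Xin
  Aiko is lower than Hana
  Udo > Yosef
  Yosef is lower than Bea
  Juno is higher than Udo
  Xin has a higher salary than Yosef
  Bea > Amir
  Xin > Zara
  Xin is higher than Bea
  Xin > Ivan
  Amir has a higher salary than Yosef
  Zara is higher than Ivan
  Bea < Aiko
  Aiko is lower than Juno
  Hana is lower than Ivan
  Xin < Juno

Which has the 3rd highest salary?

The consecutive relations fix a unique order: Yosef < Amir < Bea < Aiko < Hana < Ivan < Zara < Xin < Udo < Juno.
The 3rd largest is Xin.

Xin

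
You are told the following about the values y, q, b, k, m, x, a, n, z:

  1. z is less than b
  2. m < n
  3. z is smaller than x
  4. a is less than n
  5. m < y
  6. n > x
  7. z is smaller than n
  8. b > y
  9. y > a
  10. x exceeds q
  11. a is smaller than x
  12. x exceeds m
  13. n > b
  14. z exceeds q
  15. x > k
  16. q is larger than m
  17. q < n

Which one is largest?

Chaining downward from n: directly below it, m, q, z, a, x, b; then k, y.
That covers every other element, and nothing is given above n, so n is the largest.

n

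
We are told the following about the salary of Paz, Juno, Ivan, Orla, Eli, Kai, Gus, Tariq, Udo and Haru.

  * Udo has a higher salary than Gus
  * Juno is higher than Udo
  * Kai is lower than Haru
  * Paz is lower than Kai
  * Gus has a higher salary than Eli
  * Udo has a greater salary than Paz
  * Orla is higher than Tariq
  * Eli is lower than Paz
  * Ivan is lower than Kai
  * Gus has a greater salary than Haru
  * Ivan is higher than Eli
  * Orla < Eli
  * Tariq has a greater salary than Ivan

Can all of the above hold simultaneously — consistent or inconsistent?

We have Eli < Ivan stated directly, yet also Ivan < Tariq < Orla < Eli by chaining the others — so Ivan < Eli. Contradiction.

inconsistent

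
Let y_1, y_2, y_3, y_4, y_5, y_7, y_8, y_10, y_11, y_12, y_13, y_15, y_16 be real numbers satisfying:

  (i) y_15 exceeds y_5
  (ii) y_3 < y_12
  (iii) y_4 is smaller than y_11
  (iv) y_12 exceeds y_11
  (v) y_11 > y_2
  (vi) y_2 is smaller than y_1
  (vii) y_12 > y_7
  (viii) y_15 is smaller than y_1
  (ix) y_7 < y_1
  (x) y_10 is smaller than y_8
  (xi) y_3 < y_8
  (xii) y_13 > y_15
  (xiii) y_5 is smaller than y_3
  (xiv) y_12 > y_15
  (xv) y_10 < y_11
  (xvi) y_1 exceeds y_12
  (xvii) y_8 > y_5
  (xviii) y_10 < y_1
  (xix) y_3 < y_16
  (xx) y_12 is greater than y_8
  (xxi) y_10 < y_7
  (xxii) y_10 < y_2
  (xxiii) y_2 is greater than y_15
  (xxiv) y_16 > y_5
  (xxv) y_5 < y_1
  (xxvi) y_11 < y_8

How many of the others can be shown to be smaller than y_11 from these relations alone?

5

The elements the relations force below y_11 are y_10, y_5, y_15, y_2, y_4 — no chain reaches any other.
That is 5.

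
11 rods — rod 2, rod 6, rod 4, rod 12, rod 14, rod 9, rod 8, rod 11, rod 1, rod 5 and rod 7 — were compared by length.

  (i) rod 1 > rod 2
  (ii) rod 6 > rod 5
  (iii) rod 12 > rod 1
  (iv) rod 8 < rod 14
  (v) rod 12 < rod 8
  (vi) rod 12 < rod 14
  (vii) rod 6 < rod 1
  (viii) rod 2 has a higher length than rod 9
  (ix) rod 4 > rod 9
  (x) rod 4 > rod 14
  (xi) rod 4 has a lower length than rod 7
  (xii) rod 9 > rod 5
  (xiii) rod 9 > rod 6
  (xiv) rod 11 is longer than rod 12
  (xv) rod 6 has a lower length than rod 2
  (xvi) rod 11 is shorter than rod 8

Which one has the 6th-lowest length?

rod 12

Piecing the relations together gives one ordering: rod 5 < rod 6 < rod 9 < rod 2 < rod 1 < rod 12 < rod 11 < rod 8 < rod 14 < rod 4 < rod 7.
Counting 6 from the smallest end gives rod 12.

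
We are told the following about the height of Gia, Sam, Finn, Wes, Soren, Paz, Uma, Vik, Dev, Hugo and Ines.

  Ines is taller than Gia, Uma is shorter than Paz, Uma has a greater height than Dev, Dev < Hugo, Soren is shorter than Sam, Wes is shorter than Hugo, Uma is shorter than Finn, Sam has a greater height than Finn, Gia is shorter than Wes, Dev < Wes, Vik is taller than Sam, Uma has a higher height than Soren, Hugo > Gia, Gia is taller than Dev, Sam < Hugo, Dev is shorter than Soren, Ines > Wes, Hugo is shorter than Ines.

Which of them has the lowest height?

Soren is not least since Dev < Soren; Uma is not least since Soren < Uma; Gia is not least since Dev < Gia; Paz is not least since Uma < Paz; Wes is not least since Dev < Wes; Finn is not least since Uma < Finn; Sam is not least since Finn < Sam; Hugo is not least since Gia < Hugo; Vik is not least since Sam < Vik; Ines is not least since Hugo < Ines.
Only Dev has nothing below it, so Dev is the lowest height.

Dev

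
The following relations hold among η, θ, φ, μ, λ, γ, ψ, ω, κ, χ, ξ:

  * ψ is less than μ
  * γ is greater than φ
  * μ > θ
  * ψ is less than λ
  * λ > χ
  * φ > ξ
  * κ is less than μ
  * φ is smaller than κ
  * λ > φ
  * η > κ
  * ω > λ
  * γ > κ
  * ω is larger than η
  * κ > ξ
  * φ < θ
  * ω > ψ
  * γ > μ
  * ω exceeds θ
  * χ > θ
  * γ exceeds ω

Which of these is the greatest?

γ

Chaining downward from γ: directly below it, φ, κ, μ, ω; then ξ, ψ, θ, η, λ; then χ.
That covers every other element, and nothing is given above γ, so γ is the greatest.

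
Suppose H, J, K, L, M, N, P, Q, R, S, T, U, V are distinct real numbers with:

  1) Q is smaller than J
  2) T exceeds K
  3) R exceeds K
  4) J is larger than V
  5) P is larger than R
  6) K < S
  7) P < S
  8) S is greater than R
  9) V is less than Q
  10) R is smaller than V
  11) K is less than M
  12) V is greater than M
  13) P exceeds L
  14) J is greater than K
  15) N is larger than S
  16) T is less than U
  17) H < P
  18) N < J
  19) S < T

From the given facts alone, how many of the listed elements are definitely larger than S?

From S the given relations immediately reach T, N.
From those, U, J — 4 in total.
Nothing else is reachable above S; 4 in all.

4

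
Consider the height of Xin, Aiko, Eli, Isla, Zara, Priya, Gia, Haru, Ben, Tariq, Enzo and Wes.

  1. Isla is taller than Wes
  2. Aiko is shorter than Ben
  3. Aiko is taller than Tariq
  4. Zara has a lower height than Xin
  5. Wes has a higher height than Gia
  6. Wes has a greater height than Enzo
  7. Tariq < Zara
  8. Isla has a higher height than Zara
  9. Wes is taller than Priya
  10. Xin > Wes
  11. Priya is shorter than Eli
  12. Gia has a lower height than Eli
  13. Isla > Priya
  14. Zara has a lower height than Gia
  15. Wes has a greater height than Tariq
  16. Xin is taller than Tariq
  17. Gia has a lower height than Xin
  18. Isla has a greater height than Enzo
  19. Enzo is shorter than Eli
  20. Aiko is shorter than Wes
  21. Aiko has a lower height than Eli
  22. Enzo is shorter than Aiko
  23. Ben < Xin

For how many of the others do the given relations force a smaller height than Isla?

Directly below Isla: Enzo, Zara, Priya, Wes.
One step further: Tariq, Gia, Aiko (7 so far).
Nothing else is reachable below Isla; 7 in all.

7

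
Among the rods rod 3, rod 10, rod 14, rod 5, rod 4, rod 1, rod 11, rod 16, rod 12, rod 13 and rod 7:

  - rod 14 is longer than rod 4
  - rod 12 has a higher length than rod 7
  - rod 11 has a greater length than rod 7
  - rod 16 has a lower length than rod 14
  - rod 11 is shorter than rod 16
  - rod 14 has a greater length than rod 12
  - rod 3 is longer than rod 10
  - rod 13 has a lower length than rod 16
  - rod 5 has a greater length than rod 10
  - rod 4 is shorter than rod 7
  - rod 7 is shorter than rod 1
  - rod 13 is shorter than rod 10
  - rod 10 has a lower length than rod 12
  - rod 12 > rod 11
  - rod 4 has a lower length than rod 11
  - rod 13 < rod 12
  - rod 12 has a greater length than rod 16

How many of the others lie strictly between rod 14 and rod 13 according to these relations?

3

Chaining upward from rod 13 reaches: rod 16, rod 10, rod 12, rod 5, rod 3.
Chaining downward from rod 14 reaches: rod 4, rod 7, rod 11, rod 16, rod 10, rod 12.
Strictly between rod 13 and rod 14 are those in both lists: rod 16, rod 10, rod 12 — 3 elements.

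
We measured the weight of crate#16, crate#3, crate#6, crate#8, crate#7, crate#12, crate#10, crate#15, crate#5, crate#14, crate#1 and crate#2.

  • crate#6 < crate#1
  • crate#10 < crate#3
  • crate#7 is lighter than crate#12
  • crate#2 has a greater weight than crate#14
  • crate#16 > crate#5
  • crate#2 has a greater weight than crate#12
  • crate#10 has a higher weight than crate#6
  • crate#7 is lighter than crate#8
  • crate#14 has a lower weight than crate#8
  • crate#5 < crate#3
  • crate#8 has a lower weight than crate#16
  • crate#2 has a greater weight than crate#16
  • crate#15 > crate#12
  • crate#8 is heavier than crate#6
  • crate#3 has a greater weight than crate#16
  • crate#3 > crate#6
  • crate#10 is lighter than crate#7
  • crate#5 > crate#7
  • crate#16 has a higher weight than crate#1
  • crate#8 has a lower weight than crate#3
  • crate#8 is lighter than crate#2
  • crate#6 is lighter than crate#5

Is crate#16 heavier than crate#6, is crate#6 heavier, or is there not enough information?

crate#16

Following the relations from crate#6: crate#6 < crate#10 < crate#7 < crate#8 < crate#16.
So crate#16 is heavier.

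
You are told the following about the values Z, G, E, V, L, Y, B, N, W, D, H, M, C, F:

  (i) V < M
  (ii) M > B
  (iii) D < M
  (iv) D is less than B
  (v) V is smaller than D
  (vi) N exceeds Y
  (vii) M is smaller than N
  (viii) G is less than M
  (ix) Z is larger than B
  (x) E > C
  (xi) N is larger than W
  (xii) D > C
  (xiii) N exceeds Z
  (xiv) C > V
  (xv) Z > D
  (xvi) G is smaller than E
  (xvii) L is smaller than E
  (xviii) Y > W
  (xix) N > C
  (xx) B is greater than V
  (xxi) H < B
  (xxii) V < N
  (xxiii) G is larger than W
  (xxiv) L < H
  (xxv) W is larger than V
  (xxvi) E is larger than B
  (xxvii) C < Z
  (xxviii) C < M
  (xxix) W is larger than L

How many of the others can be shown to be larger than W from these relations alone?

5

Directly above W: G, Y, N.
One step further: M, E (5 so far).
Nothing else is reachable above W; 5 in all.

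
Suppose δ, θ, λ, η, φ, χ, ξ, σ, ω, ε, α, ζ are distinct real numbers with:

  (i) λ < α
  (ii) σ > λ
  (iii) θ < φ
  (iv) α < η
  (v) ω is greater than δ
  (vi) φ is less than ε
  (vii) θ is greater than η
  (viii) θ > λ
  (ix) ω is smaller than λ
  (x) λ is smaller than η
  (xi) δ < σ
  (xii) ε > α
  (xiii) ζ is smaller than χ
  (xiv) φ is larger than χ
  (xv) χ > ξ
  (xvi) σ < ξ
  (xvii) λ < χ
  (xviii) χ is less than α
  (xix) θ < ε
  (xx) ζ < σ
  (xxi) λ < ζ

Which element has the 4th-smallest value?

ζ

Piecing the relations together gives one ordering: δ < ω < λ < ζ < σ < ξ < χ < α < η < θ < φ < ε.
The 4th smallest is ζ.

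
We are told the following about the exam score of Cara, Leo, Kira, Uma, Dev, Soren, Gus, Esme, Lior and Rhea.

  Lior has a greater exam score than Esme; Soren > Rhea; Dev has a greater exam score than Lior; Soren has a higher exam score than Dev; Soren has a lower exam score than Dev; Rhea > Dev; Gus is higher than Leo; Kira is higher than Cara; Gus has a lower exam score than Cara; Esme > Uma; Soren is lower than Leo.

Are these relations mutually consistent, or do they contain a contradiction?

inconsistent

We have Soren < Dev stated directly, yet also Dev < Rhea < Soren by chaining the others — so Dev < Soren. Contradiction.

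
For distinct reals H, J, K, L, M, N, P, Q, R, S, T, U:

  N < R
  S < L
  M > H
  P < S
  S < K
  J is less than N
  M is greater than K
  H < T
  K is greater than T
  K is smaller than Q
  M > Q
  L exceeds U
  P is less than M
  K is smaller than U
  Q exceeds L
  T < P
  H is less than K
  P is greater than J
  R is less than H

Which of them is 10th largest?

Piecing the relations together gives one ordering: J < N < R < H < T < P < S < K < U < L < Q < M.
The 10th largest is R.

R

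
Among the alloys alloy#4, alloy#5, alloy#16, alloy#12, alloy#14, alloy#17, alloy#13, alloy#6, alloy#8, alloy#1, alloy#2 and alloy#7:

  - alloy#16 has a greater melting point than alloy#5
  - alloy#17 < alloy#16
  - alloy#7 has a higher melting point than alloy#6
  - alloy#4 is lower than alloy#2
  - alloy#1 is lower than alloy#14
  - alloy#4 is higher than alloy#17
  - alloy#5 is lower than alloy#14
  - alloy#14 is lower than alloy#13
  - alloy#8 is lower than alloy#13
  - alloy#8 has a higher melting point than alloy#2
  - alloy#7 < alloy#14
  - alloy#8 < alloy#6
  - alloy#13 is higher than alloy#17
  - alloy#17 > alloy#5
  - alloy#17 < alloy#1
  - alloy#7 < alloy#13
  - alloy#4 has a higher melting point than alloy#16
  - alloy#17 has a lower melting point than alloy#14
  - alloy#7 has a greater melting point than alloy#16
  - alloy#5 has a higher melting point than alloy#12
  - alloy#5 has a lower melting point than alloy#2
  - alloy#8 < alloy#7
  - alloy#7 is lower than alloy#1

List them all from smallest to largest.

Nothing is placed below alloy#12, so it is least; from there alloy#12 < alloy#5; alloy#5 < alloy#17; alloy#17 < alloy#16; alloy#16 < alloy#4; alloy#4 < alloy#2; alloy#2 < alloy#8; alloy#8 < alloy#6; alloy#6 < alloy#7; alloy#7 < alloy#1; alloy#1 < alloy#14; alloy#14 < alloy#13, each given directly.

alloy#12 < alloy#5 < alloy#17 < alloy#16 < alloy#4 < alloy#2 < alloy#8 < alloy#6 < alloy#7 < alloy#1 < alloy#14 < alloy#13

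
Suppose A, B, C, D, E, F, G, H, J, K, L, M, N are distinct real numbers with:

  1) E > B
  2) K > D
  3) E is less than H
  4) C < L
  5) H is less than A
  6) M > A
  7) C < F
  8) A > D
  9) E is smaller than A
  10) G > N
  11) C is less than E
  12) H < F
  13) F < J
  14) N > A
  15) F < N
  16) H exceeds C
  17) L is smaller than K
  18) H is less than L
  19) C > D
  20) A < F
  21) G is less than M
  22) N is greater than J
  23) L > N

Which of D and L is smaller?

Link the given pairs in sequence: D < C; C < E; E < H; H < A; A < F; F < J; J < N; N < L.
Together: D < C < E < H < A < F < J < N < L.
So D < L; D is the smaller of the two.

D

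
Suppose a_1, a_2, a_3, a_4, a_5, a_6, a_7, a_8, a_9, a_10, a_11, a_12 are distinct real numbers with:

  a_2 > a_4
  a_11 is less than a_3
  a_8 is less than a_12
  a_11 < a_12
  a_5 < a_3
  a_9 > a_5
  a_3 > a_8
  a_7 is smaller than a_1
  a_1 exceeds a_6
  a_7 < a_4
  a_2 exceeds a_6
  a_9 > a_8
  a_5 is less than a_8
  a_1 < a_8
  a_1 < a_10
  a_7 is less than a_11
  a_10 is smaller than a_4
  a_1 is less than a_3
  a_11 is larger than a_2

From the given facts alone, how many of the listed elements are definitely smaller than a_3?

Directly below a_3: a_1, a_5, a_8, a_11.
One step further: a_7, a_6, a_2 (7 so far).
One step further: a_4 (8 so far).
One step further: a_10 (9 so far).
No other element is forced below a_3 by the given relations, so the count is 9.

9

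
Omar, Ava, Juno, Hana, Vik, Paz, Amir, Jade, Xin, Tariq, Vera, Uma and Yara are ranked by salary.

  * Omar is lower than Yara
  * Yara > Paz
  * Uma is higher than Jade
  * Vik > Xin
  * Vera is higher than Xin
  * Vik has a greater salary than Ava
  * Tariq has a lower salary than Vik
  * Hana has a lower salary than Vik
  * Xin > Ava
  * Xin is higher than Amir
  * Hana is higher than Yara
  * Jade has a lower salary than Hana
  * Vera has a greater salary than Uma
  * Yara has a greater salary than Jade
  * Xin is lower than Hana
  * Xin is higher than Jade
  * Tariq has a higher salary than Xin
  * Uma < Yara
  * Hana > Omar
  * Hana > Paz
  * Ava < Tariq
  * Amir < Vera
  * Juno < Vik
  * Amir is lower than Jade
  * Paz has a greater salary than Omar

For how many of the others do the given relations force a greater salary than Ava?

The elements the relations force above Ava are Xin, Vera, Tariq, Hana, Vik — no chain reaches any other.
That is 5.

5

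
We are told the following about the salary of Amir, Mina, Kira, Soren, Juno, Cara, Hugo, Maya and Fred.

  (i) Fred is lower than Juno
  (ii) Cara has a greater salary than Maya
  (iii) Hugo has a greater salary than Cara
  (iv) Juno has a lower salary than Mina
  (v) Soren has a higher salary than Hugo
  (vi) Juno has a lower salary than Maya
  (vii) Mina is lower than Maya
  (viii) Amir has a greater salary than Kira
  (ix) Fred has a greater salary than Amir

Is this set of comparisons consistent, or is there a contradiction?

consistent

Every relation is compatible with Kira < Amir < Fred < Juno < Mina < Maya < Cara < Hugo < Soren; the set is consistent.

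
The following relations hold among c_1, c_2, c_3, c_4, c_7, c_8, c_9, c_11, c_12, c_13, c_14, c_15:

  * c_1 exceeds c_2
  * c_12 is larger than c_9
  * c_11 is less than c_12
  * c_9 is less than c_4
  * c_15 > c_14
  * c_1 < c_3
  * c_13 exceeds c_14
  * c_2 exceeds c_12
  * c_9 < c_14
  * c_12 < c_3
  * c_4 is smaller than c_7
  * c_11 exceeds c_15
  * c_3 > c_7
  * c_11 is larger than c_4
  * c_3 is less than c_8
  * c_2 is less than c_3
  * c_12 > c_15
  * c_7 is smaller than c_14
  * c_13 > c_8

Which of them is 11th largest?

Chaining the given pairs: c_9 < c_4 < c_7 < c_14 < c_15 < c_11 < c_12 < c_2 < c_1 < c_3 < c_8 < c_13.
The 11th largest is c_4.

c_4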